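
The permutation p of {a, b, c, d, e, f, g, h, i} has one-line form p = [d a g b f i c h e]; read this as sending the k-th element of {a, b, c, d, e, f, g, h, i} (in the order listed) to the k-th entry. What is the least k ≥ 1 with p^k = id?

6

Writing p as disjoint cycles, the cycle lengths are 3, 3, 2, 1.
The order of p is the least common multiple of its cycle lengths: lcm(3, 3, 2) = 6.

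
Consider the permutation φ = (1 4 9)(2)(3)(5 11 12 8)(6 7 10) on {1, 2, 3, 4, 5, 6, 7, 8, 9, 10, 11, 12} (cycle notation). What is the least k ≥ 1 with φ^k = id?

12

The cycle type of φ is (4, 3, 3, 1, 1).
The order is lcm(4, 3, 3) = 12.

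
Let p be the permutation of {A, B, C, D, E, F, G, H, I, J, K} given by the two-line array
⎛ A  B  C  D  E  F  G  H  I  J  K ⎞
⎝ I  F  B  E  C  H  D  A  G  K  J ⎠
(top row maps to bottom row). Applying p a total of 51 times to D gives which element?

Tracing D → E → … returns to D after 9 steps, so D lies in a 9-cycle (A I G D E C B F H).
Powers repeat with period 9 on this cycle, and 51 mod 9 = 6, so p^51(D) = p^6(D).
Stepping 6 places around the cycle: D → E → C → B → F → H → A.

A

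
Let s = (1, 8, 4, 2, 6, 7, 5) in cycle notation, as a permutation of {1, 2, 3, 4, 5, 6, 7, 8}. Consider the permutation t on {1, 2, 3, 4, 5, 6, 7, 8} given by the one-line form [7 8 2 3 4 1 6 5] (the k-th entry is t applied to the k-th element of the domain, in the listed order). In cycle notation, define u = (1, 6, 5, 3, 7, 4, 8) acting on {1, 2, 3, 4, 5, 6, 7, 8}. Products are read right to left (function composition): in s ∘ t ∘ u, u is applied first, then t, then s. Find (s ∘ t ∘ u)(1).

Apply the permutations in order: u(1) = 6, then t(6) = 1, then s(1) = 8. So (s ∘ t ∘ u)(1) = 8.

8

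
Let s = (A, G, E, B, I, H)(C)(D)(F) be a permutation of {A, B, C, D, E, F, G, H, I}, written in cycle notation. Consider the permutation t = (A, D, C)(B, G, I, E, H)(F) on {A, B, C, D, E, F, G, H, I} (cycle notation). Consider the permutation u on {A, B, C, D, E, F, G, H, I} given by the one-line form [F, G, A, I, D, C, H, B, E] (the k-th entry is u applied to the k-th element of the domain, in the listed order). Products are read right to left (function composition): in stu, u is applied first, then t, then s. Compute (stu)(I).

Apply the permutations in order: u(I) = E, then t(E) = H, then s(H) = A. So (stu)(I) = A.

A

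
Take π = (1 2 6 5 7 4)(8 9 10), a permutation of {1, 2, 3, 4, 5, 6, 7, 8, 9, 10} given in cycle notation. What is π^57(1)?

5

1 lies in the 6-cycle (1 2 6 5 7 4).
On a 6-cycle, π^6 is the identity, so π^57 = π^3 there (57 ≡ 3 mod 6).
Stepping 3 places around the cycle: 1 → 2 → 6 → 5.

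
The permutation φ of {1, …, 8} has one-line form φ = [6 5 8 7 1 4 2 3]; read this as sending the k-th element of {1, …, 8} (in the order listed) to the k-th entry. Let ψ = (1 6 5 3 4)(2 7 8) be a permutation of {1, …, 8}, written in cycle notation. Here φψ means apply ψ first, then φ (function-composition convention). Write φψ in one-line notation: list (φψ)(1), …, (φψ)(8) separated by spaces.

For each element, apply ψ then φ: 1 → 6 → 4; 2 → 7 → 2; 3 → 4 → 7; 4 → 1 → 6; 5 → 3 → 8; 6 → 5 → 1; 7 → 8 → 3; 8 → 2 → 5.
Collecting the images, φψ = [4 2 7 6 8 1 3 5].

4 2 7 6 8 1 3 5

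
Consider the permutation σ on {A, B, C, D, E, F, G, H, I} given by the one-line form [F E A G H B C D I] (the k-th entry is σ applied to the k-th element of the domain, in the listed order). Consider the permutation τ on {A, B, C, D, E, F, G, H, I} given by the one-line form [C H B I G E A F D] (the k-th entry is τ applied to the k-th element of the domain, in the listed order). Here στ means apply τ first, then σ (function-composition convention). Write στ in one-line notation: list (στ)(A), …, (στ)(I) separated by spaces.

(στ)(x) = σ(τ(x)). Computing each image: σ(τ(A)) = σ(C) = A, σ(τ(B)) = σ(H) = D, σ(τ(C)) = σ(B) = E, σ(τ(D)) = σ(I) = I, σ(τ(E)) = σ(G) = C, σ(τ(F)) = σ(E) = H, σ(τ(G)) = σ(A) = F, σ(τ(H)) = σ(F) = B, σ(τ(I)) = σ(D) = G.
Hence στ = [A D E I C H F B G].

A D E I C H F B G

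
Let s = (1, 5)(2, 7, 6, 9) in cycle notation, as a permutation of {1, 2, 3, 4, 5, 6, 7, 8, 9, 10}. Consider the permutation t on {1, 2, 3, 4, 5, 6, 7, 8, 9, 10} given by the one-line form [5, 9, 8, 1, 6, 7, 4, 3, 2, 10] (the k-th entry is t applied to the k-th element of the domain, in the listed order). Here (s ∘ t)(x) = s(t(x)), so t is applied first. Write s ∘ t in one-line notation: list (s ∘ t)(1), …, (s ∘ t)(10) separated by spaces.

1 2 8 5 9 6 4 3 7 10

(s ∘ t)(x) = s(t(x)). Computing each image: s(t(1)) = s(5) = 1, s(t(2)) = s(9) = 2, s(t(3)) = s(8) = 8, s(t(4)) = s(1) = 5, s(t(5)) = s(6) = 9, s(t(6)) = s(7) = 6, s(t(7)) = s(4) = 4, s(t(8)) = s(3) = 3, s(t(9)) = s(2) = 7, s(t(10)) = s(10) = 10.
Hence s ∘ t = [1 2 8 5 9 6 4 3 7 10].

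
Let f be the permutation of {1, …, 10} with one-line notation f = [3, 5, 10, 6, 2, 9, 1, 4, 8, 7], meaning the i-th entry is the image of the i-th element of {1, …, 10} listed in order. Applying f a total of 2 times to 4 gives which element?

9

Tracing 4 → 6 → … returns to 4 after 4 steps, so 4 lies in a 4-cycle (4 6 9 8).
Stepping 2 places around the cycle: 4 → 6 → 9.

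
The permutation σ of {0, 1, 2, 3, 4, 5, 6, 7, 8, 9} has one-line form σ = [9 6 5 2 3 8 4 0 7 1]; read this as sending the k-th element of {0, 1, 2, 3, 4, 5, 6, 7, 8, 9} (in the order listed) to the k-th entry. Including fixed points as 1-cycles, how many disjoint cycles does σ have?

The cycle decomposition is (0 9 1 6 4 3 2 5 8 7), which has 1 cycle (counting 1-cycles).

1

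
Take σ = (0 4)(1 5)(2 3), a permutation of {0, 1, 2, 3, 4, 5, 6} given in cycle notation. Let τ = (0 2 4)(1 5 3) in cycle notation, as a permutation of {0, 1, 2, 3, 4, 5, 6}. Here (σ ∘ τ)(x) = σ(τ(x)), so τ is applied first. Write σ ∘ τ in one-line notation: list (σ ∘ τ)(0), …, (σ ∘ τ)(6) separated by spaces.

(σ ∘ τ)(x) = σ(τ(x)). Computing each image: σ(τ(0)) = σ(2) = 3, σ(τ(1)) = σ(5) = 1, σ(τ(2)) = σ(4) = 0, σ(τ(3)) = σ(1) = 5, σ(τ(4)) = σ(0) = 4, σ(τ(5)) = σ(3) = 2, σ(τ(6)) = σ(6) = 6.
Hence σ ∘ τ = [3 1 0 5 4 2 6].

3 1 0 5 4 2 6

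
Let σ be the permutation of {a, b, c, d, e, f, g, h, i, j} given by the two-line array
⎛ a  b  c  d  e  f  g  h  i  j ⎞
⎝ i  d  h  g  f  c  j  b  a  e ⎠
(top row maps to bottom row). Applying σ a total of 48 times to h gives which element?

Tracing h → b → … returns to h after 8 steps, so h lies in an 8-cycle (b, d, g, j, e, f, c, h).
Powers repeat with period 8 on this cycle, and 48 mod 8 = 0, so σ^48(h) = σ^0(h).
So σ^48(h) = h.

h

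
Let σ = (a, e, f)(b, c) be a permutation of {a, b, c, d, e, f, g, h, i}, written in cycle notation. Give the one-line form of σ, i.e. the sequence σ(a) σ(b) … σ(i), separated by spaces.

Image by image: a→e, b→c, c→b, d→d, e→f, f→a, g→g, h→h, i→i.
Listing these in domain order gives e c b d f a g h i.

e c b d f a g h i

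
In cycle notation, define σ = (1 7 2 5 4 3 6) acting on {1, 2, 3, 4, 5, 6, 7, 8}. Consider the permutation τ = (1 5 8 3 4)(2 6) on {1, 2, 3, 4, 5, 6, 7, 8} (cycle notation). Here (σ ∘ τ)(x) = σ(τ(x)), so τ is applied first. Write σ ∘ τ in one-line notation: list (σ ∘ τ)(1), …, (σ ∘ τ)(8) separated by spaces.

Chase each element through τ then σ: 1 → 5 → 4; 2 → 6 → 1; 3 → 4 → 3; 4 → 1 → 7; 5 → 8 → 8; 6 → 2 → 5; 7 → 7 → 2; 8 → 3 → 6.
Collecting the images, σ ∘ τ = [4 1 3 7 8 5 2 6].

4 1 3 7 8 5 2 6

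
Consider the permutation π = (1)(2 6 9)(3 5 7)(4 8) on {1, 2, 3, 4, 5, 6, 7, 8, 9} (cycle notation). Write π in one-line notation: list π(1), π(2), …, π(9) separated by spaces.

Reading each image from the cycles: 1↦1, 2↦6, 3↦5, 4↦8, 5↦7, 6↦9, 7↦3, 8↦4, 9↦2.
So the one-line form is 1 6 5 8 7 9 3 4 2.

1 6 5 8 7 9 3 4 2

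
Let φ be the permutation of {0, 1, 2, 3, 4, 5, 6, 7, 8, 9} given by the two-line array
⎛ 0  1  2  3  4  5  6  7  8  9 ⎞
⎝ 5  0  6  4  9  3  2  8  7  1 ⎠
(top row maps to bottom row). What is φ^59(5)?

0

Tracing 5 → 3 → … returns to 5 after 6 steps, so 5 lies in a 6-cycle (0, 5, 3, 4, 9, 1).
Powers repeat with period 6 on this cycle, and 59 mod 6 = 5, so φ^59(5) = φ^5(5).
Advancing 5 steps from 5: 5 → 3 → 4 → 9 → 1 → 0.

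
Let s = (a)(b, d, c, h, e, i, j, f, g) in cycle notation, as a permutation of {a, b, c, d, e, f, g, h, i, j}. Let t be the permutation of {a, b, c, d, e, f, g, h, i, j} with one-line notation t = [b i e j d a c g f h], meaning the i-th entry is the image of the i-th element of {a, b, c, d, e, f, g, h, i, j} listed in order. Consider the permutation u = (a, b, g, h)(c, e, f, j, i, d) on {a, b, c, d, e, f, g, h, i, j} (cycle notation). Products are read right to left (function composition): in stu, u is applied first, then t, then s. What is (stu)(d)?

Chase d: u(d) = c; t(c) = e; s(e) = i. Hence (stu)(d) = i.

i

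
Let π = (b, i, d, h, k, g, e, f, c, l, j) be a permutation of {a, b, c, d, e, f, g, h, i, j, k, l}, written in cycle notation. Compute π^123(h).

h lies in the 11-cycle (b, i, d, h, k, g, e, f, c, l, j).
Since the cycle has length 11, π^123 acts on it the same as π^2 (123 mod 11 = 2).
Advancing 2 steps from h: h → k → g.

g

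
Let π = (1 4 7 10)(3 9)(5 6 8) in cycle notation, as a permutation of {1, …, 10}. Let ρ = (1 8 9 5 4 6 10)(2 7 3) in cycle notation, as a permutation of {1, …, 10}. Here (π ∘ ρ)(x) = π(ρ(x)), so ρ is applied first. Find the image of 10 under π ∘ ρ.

4

ρ(10) = 1, then π(1) = 4; composing gives (π ∘ ρ)(10) = 4.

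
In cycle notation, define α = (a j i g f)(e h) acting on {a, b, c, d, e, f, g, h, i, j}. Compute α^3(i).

a

i lies in the 5-cycle (a j i g f).
Stepping 3 places around the cycle: i → g → f → a.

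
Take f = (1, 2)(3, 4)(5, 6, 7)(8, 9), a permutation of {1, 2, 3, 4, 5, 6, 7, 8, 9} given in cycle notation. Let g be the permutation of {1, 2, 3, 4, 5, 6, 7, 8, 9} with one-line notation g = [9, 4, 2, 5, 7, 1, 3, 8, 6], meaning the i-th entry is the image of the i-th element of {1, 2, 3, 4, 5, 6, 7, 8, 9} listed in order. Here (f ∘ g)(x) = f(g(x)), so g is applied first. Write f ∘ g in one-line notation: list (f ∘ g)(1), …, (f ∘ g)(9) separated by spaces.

8 3 1 6 5 2 4 9 7

(f ∘ g)(x) = f(g(x)). Computing each image: f(g(1)) = f(9) = 8, f(g(2)) = f(4) = 3, f(g(3)) = f(2) = 1, f(g(4)) = f(5) = 6, f(g(5)) = f(7) = 5, f(g(6)) = f(1) = 2, f(g(7)) = f(3) = 4, f(g(8)) = f(8) = 9, f(g(9)) = f(6) = 7.
Hence f ∘ g = [8 3 1 6 5 2 4 9 7].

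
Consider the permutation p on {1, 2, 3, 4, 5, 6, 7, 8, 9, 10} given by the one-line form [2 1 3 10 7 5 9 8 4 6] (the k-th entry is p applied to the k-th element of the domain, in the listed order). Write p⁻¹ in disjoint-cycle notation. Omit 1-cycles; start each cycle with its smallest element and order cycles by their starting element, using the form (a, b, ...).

(1, 2)(4, 9, 7, 5, 6, 10)

The cycle decomposition of p is (1, 2)(4, 10, 6, 5, 7, 9).
Reversing each cycle (and rotating so the smallest element leads) gives p⁻¹ = (1, 2)(4, 9, 7, 5, 6, 10).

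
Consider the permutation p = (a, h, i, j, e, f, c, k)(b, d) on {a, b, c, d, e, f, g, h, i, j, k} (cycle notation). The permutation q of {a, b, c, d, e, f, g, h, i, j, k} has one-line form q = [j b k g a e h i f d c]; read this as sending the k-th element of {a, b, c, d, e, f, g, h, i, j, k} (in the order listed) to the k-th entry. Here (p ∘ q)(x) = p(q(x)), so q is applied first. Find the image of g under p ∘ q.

First apply q: q(g) = h, then p(h) = i. Thus (p ∘ q)(g) = i.

i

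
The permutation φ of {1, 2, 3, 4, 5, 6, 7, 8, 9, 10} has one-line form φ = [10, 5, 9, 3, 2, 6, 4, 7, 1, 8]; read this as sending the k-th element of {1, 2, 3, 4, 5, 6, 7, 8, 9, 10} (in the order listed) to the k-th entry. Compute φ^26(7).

10

Tracing 7 → 4 → … returns to 7 after 7 steps, so 7 lies in a 7-cycle (1, 10, 8, 7, 4, 3, 9).
Powers repeat with period 7 on this cycle, and 26 mod 7 = 5, so φ^26(7) = φ^5(7).
Stepping 5 places around the cycle: 7 → 4 → 3 → 9 → 1 → 10.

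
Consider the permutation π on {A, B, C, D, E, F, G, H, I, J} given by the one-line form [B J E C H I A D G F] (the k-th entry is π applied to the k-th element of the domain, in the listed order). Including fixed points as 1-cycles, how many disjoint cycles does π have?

The cycle decomposition is (A B J F I G)(C E H D), which has 2 cycles (counting 1-cycles).

2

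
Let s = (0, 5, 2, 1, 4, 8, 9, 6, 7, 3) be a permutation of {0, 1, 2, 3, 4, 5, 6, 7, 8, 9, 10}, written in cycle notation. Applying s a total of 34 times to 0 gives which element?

0 lies in the 10-cycle (0, 5, 2, 1, 4, 8, 9, 6, 7, 3).
Since the cycle has length 10, s^34 acts on it the same as s^4 (34 mod 10 = 4).
Advancing 4 steps from 0: 0 → 5 → 2 → 1 → 4.

4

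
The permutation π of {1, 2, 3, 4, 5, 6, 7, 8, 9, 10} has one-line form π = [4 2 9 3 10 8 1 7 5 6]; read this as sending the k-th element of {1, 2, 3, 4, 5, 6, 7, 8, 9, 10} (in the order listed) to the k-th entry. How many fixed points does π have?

1

The fixed points (elements with π(x) = x) are {2}, so there is 1.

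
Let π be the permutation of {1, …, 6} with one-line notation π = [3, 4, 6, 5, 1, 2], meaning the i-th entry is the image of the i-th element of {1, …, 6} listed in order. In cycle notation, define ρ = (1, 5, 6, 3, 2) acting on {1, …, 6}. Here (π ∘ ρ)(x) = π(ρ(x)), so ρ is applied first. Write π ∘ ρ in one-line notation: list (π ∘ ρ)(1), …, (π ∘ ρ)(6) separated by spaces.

Chase each element through ρ then π: 1 → 5 → 1; 2 → 1 → 3; 3 → 2 → 4; 4 → 4 → 5; 5 → 6 → 2; 6 → 3 → 6.
Collecting the images, π ∘ ρ = [1 3 4 5 2 6].

1 3 4 5 2 6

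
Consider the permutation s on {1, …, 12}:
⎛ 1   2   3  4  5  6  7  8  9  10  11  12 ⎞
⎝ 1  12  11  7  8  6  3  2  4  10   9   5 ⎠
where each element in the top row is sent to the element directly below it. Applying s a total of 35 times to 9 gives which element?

Tracing 9 → 4 → … returns to 9 after 5 steps, so 9 lies in a 5-cycle (3 11 9 4 7).
Since the cycle has length 5, s^35 acts on it the same as s^0 (35 mod 5 = 0).
So s^35(9) = 9.

9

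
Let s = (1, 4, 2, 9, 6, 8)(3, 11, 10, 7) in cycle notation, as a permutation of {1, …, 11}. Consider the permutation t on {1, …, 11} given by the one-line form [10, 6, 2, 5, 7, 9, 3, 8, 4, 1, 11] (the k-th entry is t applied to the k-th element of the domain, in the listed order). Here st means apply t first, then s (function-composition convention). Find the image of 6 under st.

First apply t: t(6) = 9, then s(9) = 6. Thus (st)(6) = 6.

6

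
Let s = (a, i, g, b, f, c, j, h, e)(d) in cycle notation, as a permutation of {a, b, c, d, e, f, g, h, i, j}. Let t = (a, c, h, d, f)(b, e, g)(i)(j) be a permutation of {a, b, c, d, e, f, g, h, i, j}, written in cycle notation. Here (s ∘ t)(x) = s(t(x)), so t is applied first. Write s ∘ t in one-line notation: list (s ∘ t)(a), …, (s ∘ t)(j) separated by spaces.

Chase each element through t then s: a → c → j; b → e → a; c → h → e; d → f → c; e → g → b; f → a → i; g → b → f; h → d → d; i → i → g; j → j → h.
So s ∘ t in one-line form is j a e c b i f d g h.

j a e c b i f d g h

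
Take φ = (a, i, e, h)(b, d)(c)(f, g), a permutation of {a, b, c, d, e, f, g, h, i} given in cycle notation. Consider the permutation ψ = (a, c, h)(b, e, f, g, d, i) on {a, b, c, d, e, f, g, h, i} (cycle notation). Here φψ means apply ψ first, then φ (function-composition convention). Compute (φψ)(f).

f

(φψ)(f) = φ(ψ(f)). ψ(f) = g, then φ(g) = f. So (φψ)(f) = f.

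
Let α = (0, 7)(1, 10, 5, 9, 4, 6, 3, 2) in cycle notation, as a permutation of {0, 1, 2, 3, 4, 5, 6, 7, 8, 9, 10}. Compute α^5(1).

1 lies in the 8-cycle (1, 10, 5, 9, 4, 6, 3, 2).
Advancing 5 steps from 1: 1 → 10 → 5 → 9 → 4 → 6.

6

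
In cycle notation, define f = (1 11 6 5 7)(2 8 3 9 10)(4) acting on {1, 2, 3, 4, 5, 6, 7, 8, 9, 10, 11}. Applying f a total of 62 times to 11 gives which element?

5

11 lies in the 5-cycle (1 11 6 5 7).
On a 5-cycle, f^5 is the identity, so f^62 = f^2 there (62 ≡ 2 mod 5).
Stepping 2 places around the cycle: 11 → 6 → 5.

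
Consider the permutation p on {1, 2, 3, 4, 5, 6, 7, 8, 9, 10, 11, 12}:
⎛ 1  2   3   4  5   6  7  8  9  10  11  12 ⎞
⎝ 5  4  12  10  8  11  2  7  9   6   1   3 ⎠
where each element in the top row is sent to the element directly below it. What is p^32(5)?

Tracing 5 → 8 → … returns to 5 after 9 steps, so 5 lies in a 9-cycle (1 5 8 7 2 4 10 6 11).
Powers repeat with period 9 on this cycle, and 32 mod 9 = 5, so p^32(5) = p^5(5).
Stepping 5 places around the cycle: 5 → 8 → 7 → 2 → 4 → 10.

10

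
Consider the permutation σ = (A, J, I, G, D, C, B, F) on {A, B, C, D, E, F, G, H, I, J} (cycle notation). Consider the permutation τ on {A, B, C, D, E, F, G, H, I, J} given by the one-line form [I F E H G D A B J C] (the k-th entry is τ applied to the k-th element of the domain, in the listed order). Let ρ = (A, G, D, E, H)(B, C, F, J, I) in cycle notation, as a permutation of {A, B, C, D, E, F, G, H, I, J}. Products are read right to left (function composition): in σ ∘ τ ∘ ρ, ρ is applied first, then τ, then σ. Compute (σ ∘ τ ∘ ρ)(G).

H

(σ ∘ τ ∘ ρ)(G) = σ(τ(ρ(G))). ρ(G) = D, then τ(D) = H, then σ(H) = H, so the result is H.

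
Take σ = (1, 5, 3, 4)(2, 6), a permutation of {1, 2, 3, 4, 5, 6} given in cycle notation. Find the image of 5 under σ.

In the cycle (1, 5, 3, 4), 5 is followed by 3, so σ(5) = 3.

3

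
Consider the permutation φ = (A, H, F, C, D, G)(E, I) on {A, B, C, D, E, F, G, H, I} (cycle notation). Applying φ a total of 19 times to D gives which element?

D lies in the 6-cycle (A, H, F, C, D, G).
On a 6-cycle, φ^6 is the identity, so φ^19 = φ^1 there (19 ≡ 1 mod 6).
Advancing 1 step from D: D → G.

G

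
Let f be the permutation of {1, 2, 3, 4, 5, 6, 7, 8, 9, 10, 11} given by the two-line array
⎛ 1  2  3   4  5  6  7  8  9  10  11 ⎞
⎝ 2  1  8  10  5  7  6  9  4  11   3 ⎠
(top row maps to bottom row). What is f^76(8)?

11

Tracing 8 → 9 → … returns to 8 after 6 steps, so 8 lies in a 6-cycle (3 8 9 4 10 11).
On a 6-cycle, f^6 is the identity, so f^76 = f^4 there (76 ≡ 4 mod 6).
Stepping 4 places around the cycle: 8 → 9 → 4 → 10 → 11.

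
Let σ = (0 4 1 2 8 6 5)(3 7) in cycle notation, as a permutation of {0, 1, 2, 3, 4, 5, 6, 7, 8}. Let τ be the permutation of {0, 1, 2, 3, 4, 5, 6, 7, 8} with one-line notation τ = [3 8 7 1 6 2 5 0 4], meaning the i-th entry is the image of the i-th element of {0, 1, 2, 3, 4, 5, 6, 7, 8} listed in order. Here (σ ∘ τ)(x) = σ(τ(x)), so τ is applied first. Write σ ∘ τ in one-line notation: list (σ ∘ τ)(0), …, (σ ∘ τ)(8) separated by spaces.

For each element, apply τ then σ: 0 → 3 → 7; 1 → 8 → 6; 2 → 7 → 3; 3 → 1 → 2; 4 → 6 → 5; 5 → 2 → 8; 6 → 5 → 0; 7 → 0 → 4; 8 → 4 → 1.
Collecting the images, σ ∘ τ = [7 6 3 2 5 8 0 4 1].

7 6 3 2 5 8 0 4 1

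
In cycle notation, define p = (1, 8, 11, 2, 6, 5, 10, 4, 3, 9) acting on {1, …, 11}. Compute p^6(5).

8

5 lies in the 10-cycle (1, 8, 11, 2, 6, 5, 10, 4, 3, 9).
Stepping 6 places around the cycle: 5 → 10 → 4 → 3 → 9 → 1 → 8.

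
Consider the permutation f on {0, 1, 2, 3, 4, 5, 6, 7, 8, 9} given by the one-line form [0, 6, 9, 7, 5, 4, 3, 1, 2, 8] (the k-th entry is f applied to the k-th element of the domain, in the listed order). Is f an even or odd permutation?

even

In disjoint-cycle form the cycle lengths are 4, 3, 2, 1.
A cycle is odd iff its length is even; f has 2 even-length cycles, so sgn(f) = (−1)^2 and f is even.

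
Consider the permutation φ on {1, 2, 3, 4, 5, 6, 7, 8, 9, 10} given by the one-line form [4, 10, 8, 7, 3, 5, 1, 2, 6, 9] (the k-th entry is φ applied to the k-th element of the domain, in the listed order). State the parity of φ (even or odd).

In disjoint-cycle form the cycle lengths are 7, 3.
A cycle is odd iff its length is even; φ has 0 even-length cycles, so sgn(φ) = (−1)^0 and φ is even.

even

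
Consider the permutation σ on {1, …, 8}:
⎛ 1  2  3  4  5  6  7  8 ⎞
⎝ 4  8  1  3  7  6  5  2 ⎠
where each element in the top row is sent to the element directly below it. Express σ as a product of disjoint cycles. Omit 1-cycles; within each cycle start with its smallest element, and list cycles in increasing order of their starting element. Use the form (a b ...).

From 1: 1 → 4 → 3 → 1, closing the cycle (1 4 3).
Repeating from the next unused element and collecting all non-trivial cycles gives (1 4 3)(2 8)(5 7).

(1 4 3)(2 8)(5 7)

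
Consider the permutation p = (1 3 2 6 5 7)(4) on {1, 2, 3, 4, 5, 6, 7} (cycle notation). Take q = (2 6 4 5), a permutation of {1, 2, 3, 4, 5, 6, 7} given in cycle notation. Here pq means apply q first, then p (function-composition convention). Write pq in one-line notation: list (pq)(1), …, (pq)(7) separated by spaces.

3 5 2 7 6 4 1

Chase each element through q then p: 1 → 1 → 3; 2 → 6 → 5; 3 → 3 → 2; 4 → 5 → 7; 5 → 2 → 6; 6 → 4 → 4; 7 → 7 → 1.
Collecting the images, pq = [3 5 2 7 6 4 1].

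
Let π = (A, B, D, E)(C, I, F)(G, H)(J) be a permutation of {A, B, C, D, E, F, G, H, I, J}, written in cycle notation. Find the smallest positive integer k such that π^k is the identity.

12

The disjoint cycles have lengths 4, 3, 2, 1.
The order of π is the least common multiple of its cycle lengths: lcm(4, 3, 2) = 12.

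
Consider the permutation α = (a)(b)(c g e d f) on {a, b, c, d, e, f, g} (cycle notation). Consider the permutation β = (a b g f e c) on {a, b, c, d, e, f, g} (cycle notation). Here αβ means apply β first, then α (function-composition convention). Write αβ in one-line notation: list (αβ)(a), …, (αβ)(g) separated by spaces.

(αβ)(x) = α(β(x)). Computing each image: α(β(a)) = α(b) = b, α(β(b)) = α(g) = e, α(β(c)) = α(a) = a, α(β(d)) = α(d) = f, α(β(e)) = α(c) = g, α(β(f)) = α(e) = d, α(β(g)) = α(f) = c.
Hence αβ = [b e a f g d c].

b e a f g d c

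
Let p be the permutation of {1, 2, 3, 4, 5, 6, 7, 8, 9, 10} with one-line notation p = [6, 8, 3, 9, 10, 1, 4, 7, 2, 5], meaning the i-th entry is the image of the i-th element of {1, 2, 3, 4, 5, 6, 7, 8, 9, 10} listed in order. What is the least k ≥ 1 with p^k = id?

Writing p as disjoint cycles, the cycle lengths are 5, 2, 2, 1.
The order of p is the least common multiple of its cycle lengths: lcm(5, 2, 2) = 10.

10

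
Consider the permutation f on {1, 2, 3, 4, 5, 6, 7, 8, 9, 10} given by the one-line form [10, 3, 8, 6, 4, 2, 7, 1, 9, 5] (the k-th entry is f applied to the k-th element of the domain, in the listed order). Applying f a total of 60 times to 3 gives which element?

Tracing 3 → 8 → … returns to 3 after 8 steps, so 3 lies in an 8-cycle (1 10 5 4 6 2 3 8).
On an 8-cycle, f^8 is the identity, so f^60 = f^4 there (60 ≡ 4 mod 8).
Advancing 4 steps from 3: 3 → 8 → 1 → 10 → 5.

5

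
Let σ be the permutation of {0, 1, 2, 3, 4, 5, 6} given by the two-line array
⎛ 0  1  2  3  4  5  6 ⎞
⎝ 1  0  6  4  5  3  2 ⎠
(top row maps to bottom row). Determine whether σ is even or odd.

even

In disjoint-cycle form the cycle lengths are 3, 2, 2.
A cycle of length ℓ contributes ℓ−1 transpositions, so σ is a product of 2 + 1 + 1 = 4 transpositions — even.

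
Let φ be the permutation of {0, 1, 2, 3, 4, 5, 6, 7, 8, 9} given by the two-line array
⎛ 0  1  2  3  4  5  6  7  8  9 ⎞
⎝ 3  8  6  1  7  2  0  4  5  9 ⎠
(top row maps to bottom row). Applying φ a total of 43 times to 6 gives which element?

0

Tracing 6 → 0 → … returns to 6 after 7 steps, so 6 lies in a 7-cycle (0 3 1 8 5 2 6).
Powers repeat with period 7 on this cycle, and 43 mod 7 = 1, so φ^43(6) = φ^1(6).
Stepping 1 place around the cycle: 6 → 0.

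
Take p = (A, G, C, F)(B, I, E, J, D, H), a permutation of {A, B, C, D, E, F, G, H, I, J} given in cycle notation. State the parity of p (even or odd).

even

The cycle lengths are 6, 4.
A cycle of length ℓ contributes ℓ−1 transpositions, so p is a product of 5 + 3 = 8 transpositions — even.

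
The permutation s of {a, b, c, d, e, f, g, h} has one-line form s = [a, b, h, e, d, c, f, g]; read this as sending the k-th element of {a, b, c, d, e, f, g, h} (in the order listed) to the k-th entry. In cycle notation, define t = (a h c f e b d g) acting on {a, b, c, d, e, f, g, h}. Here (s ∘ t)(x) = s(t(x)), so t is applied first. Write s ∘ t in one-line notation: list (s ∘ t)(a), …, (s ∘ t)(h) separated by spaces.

Chase each element through t then s: a → h → g; b → d → e; c → f → c; d → g → f; e → b → b; f → e → d; g → a → a; h → c → h.
Collecting the images, s ∘ t = [g e c f b d a h].

g e c f b d a h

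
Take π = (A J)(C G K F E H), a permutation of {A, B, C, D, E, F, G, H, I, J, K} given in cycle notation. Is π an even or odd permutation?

even

The cycle lengths are 6, 2, 1, 1, 1.
A cycle is odd iff its length is even; π has 2 even-length cycles, so sgn(π) = (−1)^2 and π is even.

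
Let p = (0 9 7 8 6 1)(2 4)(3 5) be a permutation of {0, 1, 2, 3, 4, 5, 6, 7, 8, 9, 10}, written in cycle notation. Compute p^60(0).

0 lies in the 6-cycle (0 9 7 8 6 1).
Powers repeat with period 6 on this cycle, and 60 mod 6 = 0, so p^60(0) = p^0(0).
So p^60(0) = 0.

0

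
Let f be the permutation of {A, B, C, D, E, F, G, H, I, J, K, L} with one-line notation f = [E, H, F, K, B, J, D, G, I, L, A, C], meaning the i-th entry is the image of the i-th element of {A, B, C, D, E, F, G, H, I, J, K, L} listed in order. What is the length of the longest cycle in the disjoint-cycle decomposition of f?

7

Decomposing into disjoint cycles gives (A, E, B, H, G, D, K)(C, F, J, L); the longest has length 7.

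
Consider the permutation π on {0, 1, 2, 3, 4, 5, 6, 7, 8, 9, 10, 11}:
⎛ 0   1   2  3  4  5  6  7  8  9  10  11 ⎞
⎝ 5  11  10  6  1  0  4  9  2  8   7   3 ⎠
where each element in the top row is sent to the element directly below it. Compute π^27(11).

Tracing 11 → 3 → … returns to 11 after 5 steps, so 11 lies in a 5-cycle (1, 11, 3, 6, 4).
On a 5-cycle, π^5 is the identity, so π^27 = π^2 there (27 ≡ 2 mod 5).
Advancing 2 steps from 11: 11 → 3 → 6.

6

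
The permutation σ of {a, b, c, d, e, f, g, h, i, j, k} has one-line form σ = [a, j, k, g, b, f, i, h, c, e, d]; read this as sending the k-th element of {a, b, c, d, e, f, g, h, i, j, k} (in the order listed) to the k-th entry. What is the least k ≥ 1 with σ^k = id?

Writing σ as disjoint cycles, the cycle lengths are 5, 3, 1, 1, 1.
Since disjoint cycles commute, ord(σ) = lcm(5, 3) = 15.

15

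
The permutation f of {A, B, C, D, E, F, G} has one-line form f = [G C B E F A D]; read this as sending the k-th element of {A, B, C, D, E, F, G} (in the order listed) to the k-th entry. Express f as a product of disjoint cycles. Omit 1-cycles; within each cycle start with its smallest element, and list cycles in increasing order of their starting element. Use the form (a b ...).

Start at A and follow images: A → G → D → E → F → A, giving the cycle (A G D E F).
Continuing from each remaining unvisited element yields (A G D E F)(B C).

(A G D E F)(B C)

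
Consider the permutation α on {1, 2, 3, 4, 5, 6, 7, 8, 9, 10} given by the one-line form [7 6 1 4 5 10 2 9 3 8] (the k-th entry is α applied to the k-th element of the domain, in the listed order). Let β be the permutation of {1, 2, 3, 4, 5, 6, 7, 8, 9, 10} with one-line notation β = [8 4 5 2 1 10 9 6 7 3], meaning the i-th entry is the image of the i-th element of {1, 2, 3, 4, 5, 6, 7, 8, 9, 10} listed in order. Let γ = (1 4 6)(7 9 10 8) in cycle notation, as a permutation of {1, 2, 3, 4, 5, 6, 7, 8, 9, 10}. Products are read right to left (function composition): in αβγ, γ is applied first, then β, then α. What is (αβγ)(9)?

Apply the permutations in order: γ(9) = 10, then β(10) = 3, then α(3) = 1. So (αβγ)(9) = 1.

1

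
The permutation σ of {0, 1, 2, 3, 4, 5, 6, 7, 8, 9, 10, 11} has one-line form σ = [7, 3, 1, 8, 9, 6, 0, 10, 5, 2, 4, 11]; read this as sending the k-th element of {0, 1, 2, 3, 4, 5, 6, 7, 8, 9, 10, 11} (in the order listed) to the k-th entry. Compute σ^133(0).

7

Tracing 0 → 7 → … returns to 0 after 11 steps, so 0 lies in an 11-cycle (0, 7, 10, 4, 9, 2, 1, 3, 8, 5, 6).
On an 11-cycle, σ^11 is the identity, so σ^133 = σ^1 there (133 ≡ 1 mod 11).
Stepping 1 place around the cycle: 0 → 7.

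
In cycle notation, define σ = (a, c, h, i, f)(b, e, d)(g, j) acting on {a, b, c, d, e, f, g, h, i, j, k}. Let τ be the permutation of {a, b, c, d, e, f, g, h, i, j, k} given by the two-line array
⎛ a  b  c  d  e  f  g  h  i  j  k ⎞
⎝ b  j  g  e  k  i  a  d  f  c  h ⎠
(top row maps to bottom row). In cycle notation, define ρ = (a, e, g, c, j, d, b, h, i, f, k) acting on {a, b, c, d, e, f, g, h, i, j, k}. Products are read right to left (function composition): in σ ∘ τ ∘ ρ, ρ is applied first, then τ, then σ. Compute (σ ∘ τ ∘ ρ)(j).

Apply the permutations in order: ρ(j) = d, then τ(d) = e, then σ(e) = d. So (σ ∘ τ ∘ ρ)(j) = d.

d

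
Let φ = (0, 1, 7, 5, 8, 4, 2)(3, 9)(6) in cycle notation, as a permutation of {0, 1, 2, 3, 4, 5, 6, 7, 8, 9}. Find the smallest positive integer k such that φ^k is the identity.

14

The cycle type of φ is (7, 2, 1).
The order of φ is the least common multiple of its cycle lengths: lcm(7, 2) = 14.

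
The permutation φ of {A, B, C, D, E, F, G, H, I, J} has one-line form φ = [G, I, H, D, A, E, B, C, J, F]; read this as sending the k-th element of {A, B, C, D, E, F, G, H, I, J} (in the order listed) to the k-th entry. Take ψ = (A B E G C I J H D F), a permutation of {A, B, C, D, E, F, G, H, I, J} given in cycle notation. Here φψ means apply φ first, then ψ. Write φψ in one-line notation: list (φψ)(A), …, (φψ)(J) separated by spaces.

(φψ)(x) = ψ(φ(x)). Computing each image: ψ(φ(A)) = ψ(G) = C, ψ(φ(B)) = ψ(I) = J, ψ(φ(C)) = ψ(H) = D, ψ(φ(D)) = ψ(D) = F, ψ(φ(E)) = ψ(A) = B, ψ(φ(F)) = ψ(E) = G, ψ(φ(G)) = ψ(B) = E, ψ(φ(H)) = ψ(C) = I, ψ(φ(I)) = ψ(J) = H, ψ(φ(J)) = ψ(F) = A.
Hence φψ = [C J D F B G E I H A].

C J D F B G E I H A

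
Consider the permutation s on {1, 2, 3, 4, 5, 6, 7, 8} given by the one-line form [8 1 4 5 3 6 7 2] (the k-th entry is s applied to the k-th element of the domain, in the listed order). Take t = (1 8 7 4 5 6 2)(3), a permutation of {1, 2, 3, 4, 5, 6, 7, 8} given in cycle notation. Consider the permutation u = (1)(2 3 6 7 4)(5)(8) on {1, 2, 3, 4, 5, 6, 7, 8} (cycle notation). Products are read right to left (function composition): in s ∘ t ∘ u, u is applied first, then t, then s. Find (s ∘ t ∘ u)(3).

Apply the permutations in order: u(3) = 6, then t(6) = 2, then s(2) = 1. So (s ∘ t ∘ u)(3) = 1.

1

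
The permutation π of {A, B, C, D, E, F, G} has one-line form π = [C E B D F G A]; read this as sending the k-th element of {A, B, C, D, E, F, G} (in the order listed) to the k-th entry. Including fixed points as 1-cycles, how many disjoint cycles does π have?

The cycle decomposition is (A, C, B, E, F, G)(D), which has 2 cycles (counting 1-cycles).

2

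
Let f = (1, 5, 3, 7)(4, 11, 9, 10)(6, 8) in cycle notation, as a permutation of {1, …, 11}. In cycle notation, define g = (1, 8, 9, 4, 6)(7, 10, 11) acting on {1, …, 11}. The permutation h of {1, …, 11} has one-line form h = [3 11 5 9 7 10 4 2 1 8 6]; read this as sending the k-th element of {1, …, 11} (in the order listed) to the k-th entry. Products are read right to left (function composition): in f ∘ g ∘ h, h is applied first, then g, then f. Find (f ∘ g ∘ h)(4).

11

Apply the permutations in order: h(4) = 9, then g(9) = 4, then f(4) = 11. So (f ∘ g ∘ h)(4) = 11.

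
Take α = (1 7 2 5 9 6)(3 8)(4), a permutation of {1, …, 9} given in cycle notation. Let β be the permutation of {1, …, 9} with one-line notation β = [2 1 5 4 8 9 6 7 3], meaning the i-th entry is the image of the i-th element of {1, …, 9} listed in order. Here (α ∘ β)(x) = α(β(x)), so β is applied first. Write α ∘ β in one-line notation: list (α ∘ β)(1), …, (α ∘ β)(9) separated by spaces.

For each element, apply β then α: 1 → 2 → 5; 2 → 1 → 7; 3 → 5 → 9; 4 → 4 → 4; 5 → 8 → 3; 6 → 9 → 6; 7 → 6 → 1; 8 → 7 → 2; 9 → 3 → 8.
Collecting the images, α ∘ β = [5 7 9 4 3 6 1 2 8].

5 7 9 4 3 6 1 2 8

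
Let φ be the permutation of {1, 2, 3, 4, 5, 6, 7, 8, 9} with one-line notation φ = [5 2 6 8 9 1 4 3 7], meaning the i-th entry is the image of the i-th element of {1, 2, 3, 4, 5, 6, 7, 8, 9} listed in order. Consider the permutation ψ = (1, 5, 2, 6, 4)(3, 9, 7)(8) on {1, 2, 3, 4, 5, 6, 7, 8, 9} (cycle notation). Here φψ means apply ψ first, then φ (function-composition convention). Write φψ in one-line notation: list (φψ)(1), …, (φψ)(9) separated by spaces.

9 1 7 5 2 8 6 3 4

Chase each element through ψ then φ: 1 → 5 → 9; 2 → 6 → 1; 3 → 9 → 7; 4 → 1 → 5; 5 → 2 → 2; 6 → 4 → 8; 7 → 3 → 6; 8 → 8 → 3; 9 → 7 → 4.
So φψ in one-line form is 9 1 7 5 2 8 6 3 4.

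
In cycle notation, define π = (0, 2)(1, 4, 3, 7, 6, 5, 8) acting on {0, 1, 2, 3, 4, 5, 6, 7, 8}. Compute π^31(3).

5

3 lies in the 7-cycle (1, 4, 3, 7, 6, 5, 8).
Since the cycle has length 7, π^31 acts on it the same as π^3 (31 mod 7 = 3).
Advancing 3 steps from 3: 3 → 7 → 6 → 5.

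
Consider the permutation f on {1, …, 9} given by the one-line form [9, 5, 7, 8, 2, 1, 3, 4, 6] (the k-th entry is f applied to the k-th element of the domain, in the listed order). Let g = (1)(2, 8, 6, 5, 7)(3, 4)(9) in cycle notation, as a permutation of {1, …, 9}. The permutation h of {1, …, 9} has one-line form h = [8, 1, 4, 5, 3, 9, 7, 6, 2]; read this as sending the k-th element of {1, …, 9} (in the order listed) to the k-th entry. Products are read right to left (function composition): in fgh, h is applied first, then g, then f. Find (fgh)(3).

Chase 3: h(3) = 4; g(4) = 3; f(3) = 7. Hence (fgh)(3) = 7.

7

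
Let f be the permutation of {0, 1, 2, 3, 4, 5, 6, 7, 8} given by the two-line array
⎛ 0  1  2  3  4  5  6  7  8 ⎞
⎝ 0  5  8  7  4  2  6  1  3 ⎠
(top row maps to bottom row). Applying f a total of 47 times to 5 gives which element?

Tracing 5 → 2 → … returns to 5 after 6 steps, so 5 lies in a 6-cycle (1 5 2 8 3 7).
Powers repeat with period 6 on this cycle, and 47 mod 6 = 5, so f^47(5) = f^5(5).
Stepping 5 places around the cycle: 5 → 2 → 8 → 3 → 7 → 1.

1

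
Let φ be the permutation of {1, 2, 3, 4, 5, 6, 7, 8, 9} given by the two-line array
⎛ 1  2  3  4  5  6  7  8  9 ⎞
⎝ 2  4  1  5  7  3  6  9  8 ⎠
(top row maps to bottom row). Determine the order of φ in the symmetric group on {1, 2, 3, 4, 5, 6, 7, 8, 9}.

Writing φ as disjoint cycles, the cycle lengths are 7, 2.
Since disjoint cycles commute, ord(φ) = lcm(7, 2) = 14.

14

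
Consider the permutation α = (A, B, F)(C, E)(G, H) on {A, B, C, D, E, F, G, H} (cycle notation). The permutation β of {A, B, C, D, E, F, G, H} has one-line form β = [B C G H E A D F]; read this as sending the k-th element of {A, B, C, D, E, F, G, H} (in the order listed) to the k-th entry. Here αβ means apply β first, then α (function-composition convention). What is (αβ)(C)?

β(C) = G, then α(G) = H; composing gives (αβ)(C) = H.

H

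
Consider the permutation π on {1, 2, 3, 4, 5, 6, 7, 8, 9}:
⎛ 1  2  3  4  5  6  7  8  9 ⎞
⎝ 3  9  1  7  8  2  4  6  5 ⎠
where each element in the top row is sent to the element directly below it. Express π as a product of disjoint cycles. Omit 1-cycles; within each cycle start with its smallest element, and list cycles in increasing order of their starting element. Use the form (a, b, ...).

From 1: 1 → 3 → 1, closing the cycle (1, 3).
Continuing from each remaining unvisited element yields (1, 3)(2, 9, 5, 8, 6)(4, 7).

(1, 3)(2, 9, 5, 8, 6)(4, 7)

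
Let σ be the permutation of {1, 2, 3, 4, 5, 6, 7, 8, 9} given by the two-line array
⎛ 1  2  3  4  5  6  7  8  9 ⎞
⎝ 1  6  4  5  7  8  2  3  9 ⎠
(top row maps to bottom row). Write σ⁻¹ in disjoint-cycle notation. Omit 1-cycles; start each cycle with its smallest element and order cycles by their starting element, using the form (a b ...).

The cycle decomposition of σ is (2 6 8 3 4 5 7).
The inverse reverses every cycle; in canonical form, σ⁻¹ = (2 7 5 4 3 8 6).

(2 7 5 4 3 8 6)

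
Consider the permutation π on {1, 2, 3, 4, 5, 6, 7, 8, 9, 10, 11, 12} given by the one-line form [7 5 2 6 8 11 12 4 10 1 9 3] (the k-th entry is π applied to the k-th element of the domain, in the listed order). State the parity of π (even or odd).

odd

In disjoint-cycle form the cycle lengths are 12.
A cycle of length ℓ contributes ℓ−1 transpositions, so π is a product of 11 transpositions — odd.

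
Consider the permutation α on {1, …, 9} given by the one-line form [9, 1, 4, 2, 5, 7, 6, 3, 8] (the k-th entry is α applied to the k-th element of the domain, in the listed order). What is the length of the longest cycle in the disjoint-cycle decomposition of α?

6

Decomposing into disjoint cycles gives (1 9 8 3 4 2)(6 7); the longest has length 6.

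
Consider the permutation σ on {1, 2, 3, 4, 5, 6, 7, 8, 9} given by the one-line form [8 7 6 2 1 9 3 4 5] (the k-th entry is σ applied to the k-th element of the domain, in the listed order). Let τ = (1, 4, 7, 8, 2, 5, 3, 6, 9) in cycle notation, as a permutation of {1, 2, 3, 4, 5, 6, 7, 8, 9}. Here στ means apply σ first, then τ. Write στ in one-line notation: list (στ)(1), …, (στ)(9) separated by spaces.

2 8 9 5 4 1 6 7 3

Chase each element through σ then τ: 1 → 8 → 2; 2 → 7 → 8; 3 → 6 → 9; 4 → 2 → 5; 5 → 1 → 4; 6 → 9 → 1; 7 → 3 → 6; 8 → 4 → 7; 9 → 5 → 3.
Collecting the images, στ = [2 8 9 5 4 1 6 7 3].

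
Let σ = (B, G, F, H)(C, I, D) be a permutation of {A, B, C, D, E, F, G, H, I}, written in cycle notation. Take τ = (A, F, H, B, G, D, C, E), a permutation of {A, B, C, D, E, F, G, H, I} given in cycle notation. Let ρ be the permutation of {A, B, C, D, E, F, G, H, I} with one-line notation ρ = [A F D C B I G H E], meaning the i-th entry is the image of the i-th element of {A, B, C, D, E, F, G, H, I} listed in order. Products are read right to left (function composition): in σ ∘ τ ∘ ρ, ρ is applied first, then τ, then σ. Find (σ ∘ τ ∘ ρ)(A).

H

(σ ∘ τ ∘ ρ)(A) = σ(τ(ρ(A))). ρ(A) = A, then τ(A) = F, then σ(F) = H, so the result is H.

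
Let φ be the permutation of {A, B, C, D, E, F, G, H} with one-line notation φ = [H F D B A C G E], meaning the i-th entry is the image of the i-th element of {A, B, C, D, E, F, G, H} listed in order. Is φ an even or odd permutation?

odd

In disjoint-cycle form the cycle lengths are 4, 3, 1.
A cycle is odd iff its length is even; φ has 1 even-length cycle, so sgn(φ) = (−1)^1 and φ is odd.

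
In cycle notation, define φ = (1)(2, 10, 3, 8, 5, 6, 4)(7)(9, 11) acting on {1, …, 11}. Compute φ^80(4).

4 lies in the 7-cycle (2, 10, 3, 8, 5, 6, 4).
Since the cycle has length 7, φ^80 acts on it the same as φ^3 (80 mod 7 = 3).
Advancing 3 steps from 4: 4 → 2 → 10 → 3.

3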